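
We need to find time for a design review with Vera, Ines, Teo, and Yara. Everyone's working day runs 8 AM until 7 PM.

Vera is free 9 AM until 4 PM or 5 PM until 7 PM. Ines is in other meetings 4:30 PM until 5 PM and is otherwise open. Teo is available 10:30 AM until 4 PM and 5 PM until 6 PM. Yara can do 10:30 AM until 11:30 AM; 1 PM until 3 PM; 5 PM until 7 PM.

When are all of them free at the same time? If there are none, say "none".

10:30-11:30, 13:00-15:00, 17:00-18:00

Vera free: 09:00-16:00, 17:00-19:00.
Ines free: 08:00-16:30, 17:00-19:00 (invert busy blocks within the working day).
Teo free: 10:30-16:00, 17:00-18:00.
Yara free: 10:30-11:30, 13:00-15:00, 17:00-19:00.
Vera ∩ Ines: 09:00-16:00, 17:00-19:00.
Vera ∩ Ines ∩ Teo: 10:30-16:00, 17:00-18:00.
Vera ∩ Ines ∩ Teo ∩ Yara: 10:30-11:30, 13:00-15:00, 17:00-18:00.
Those are the intersection windows.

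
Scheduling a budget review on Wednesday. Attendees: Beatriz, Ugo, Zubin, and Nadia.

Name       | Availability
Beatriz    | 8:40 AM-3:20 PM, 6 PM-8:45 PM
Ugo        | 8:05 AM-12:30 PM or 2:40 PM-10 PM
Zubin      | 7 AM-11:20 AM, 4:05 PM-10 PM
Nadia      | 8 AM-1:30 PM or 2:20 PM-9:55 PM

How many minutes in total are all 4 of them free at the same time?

Beatriz ∩ Ugo: 08:40-12:30, 14:40-15:20, 18:00-20:45.
Beatriz ∩ Ugo ∩ Zubin: 08:40-11:20, 18:00-20:45.
Beatriz ∩ Ugo ∩ Zubin ∩ Nadia: 08:40-11:20, 18:00-20:45.
Summing the common windows: 160 + 165 = 325 minutes.

325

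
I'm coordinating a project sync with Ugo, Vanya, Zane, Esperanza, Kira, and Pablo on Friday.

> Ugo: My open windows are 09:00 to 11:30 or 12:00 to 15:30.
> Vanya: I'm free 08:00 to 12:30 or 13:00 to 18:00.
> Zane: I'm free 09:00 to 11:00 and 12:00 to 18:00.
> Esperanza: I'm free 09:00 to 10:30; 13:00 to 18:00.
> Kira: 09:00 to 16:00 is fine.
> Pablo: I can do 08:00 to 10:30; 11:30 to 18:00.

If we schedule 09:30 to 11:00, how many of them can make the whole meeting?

Ugo, Vanya, Zane, and Kira can make the full 09:30-11:00 slot — that's 4.

4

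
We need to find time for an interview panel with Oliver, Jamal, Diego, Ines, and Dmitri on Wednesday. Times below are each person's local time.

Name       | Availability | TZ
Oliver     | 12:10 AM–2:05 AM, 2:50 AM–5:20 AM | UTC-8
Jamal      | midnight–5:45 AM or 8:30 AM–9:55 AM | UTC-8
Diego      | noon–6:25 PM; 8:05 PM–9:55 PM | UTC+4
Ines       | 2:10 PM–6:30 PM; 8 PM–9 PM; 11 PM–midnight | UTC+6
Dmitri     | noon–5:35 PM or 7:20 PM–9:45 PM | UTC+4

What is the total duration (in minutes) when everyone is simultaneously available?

Oliver in UTC: 08:10-10:05, 10:50-13:20 (add 8h to convert from UTC-8).
Jamal in UTC: 08:00-13:45, 16:30-17:55 (add 8h to convert from UTC-8).
Diego in UTC: 08:00-14:25, 16:05-17:55 (subtract 4h to convert from UTC+4).
Ines in UTC: 08:10-12:30, 14:00-15:00, 17:00-18:00 (subtract 6h to convert from UTC+6).
Dmitri in UTC: 08:00-13:35, 15:20-17:45 (subtract 4h to convert from UTC+4).
Oliver ∩ Jamal: 08:10-10:05, 10:50-13:20.
Oliver ∩ Jamal ∩ Diego: 08:10-10:05, 10:50-13:20.
Oliver ∩ Jamal ∩ Diego ∩ Ines: 08:10-10:05, 10:50-12:30.
Oliver ∩ Jamal ∩ Diego ∩ Ines ∩ Dmitri: 08:10-10:05, 10:50-12:30.
So the common availability across everyone is 08:10-10:05, 10:50-12:30.
Summing the common windows: 115 + 100 = 215 minutes.

215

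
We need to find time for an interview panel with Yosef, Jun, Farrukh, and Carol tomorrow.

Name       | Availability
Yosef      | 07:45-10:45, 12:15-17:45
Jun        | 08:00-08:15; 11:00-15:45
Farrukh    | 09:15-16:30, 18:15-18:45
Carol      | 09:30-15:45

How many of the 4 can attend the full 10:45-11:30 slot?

2

Farrukh and Carol can make the full 10:45-11:30 slot — that's 2.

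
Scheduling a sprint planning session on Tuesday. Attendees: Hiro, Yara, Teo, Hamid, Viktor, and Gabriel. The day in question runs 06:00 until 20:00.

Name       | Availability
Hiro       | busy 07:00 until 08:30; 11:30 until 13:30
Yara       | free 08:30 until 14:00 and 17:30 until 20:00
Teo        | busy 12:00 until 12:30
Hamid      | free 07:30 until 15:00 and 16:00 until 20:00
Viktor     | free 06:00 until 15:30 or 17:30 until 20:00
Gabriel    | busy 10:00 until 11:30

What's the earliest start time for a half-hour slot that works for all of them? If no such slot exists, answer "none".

Hiro free: 06:00-07:00, 08:30-11:30, 13:30-20:00 (invert busy blocks within the working day).
Yara free: 08:30-14:00, 17:30-20:00.
Teo free: 06:00-12:00, 12:30-20:00 (invert busy blocks within the working day).
Hamid free: 07:30-15:00, 16:00-20:00.
Viktor free: 06:00-15:30, 17:30-20:00.
Gabriel free: 06:00-10:00, 11:30-20:00 (invert busy blocks within the working day).
Hiro ∩ Yara: 08:30-11:30, 13:30-14:00, 17:30-20:00.
Hiro ∩ Yara ∩ Teo: 08:30-11:30, 13:30-14:00, 17:30-20:00.
Hiro ∩ Yara ∩ Teo ∩ Hamid: 08:30-11:30, 13:30-14:00, 17:30-20:00.
Hiro ∩ Yara ∩ Teo ∩ Hamid ∩ Viktor: 08:30-11:30, 13:30-14:00, 17:30-20:00.
Hiro ∩ Yara ∩ Teo ∩ Hamid ∩ Viktor ∩ Gabriel: 08:30-10:00, 13:30-14:00, 17:30-20:00.
Those are the intersection windows.
The first common window of at least 30 minutes is 08:30-10:00, so the earliest start is 08:30.

08:30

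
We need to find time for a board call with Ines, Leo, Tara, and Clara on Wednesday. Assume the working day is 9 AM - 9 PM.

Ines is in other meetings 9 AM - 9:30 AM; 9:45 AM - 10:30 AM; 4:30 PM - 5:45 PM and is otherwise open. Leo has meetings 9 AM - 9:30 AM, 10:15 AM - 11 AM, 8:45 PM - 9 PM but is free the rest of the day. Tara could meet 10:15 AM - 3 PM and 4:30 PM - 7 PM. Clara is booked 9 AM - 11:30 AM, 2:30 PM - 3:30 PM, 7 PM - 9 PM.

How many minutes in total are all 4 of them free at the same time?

255

Ines free: 09:30-09:45, 10:30-16:30, 17:45-21:00 (invert busy blocks within the working day).
Leo free: 09:30-10:15, 11:00-20:45 (invert busy blocks within the working day).
Tara free: 10:15-15:00, 16:30-19:00.
Clara free: 11:30-14:30, 15:30-19:00 (invert busy blocks within the working day).
Ines ∩ Leo: 09:30-09:45, 11:00-16:30, 17:45-20:45.
Ines ∩ Leo ∩ Tara: 11:00-15:00, 17:45-19:00.
Ines ∩ Leo ∩ Tara ∩ Clara: 11:30-14:30, 17:45-19:00.
Summing the common windows: 180 + 75 = 255 minutes.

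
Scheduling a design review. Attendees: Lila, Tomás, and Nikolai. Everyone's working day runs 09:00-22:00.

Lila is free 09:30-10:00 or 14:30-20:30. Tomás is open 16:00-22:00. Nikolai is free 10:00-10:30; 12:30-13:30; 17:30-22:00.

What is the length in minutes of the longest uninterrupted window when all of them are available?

180

Lila ∩ Tomás: 16:00-20:30.
Lila ∩ Tomás ∩ Nikolai: 17:30-20:30.
Those are the intersection windows.
The longest is 17:30-20:30 at 180 minutes.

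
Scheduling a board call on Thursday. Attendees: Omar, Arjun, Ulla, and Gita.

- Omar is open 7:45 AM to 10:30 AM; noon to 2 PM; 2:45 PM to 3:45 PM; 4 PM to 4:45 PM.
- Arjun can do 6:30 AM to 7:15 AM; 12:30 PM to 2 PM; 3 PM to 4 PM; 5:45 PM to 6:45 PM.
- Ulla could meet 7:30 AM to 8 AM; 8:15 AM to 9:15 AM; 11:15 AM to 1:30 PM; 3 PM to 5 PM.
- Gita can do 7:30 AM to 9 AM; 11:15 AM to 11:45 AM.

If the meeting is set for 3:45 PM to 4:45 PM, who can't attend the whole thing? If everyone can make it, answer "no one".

Omar: not fully free for 15:45-16:45. Arjun: not fully free for 15:45-16:45. Ulla: free for 15:45-16:45. Gita: not fully free for 15:45-16:45.

Arjun, Gita, Omar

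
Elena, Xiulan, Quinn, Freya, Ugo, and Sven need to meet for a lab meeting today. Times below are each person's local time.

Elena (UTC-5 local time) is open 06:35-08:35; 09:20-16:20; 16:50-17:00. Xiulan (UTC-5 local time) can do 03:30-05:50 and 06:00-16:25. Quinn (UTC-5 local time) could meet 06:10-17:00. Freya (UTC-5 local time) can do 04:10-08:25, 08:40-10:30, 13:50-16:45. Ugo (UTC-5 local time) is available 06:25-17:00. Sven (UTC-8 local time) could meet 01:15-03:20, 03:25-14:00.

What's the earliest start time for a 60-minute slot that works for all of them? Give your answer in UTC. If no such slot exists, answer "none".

11:35

Elena in UTC: 11:35-13:35, 14:20-21:20, 21:50-22:00 (add 5h to convert from UTC-5).
Xiulan in UTC: 08:30-10:50, 11:00-21:25 (add 5h to convert from UTC-5).
Quinn in UTC: 11:10-22:00 (add 5h to convert from UTC-5).
Freya in UTC: 09:10-13:25, 13:40-15:30, 18:50-21:45 (add 5h to convert from UTC-5).
Ugo in UTC: 11:25-22:00 (add 5h to convert from UTC-5).
Sven in UTC: 09:15-11:20, 11:25-22:00 (add 8h to convert from UTC-8).
Elena ∩ Xiulan: 11:35-13:35, 14:20-21:20.
Elena ∩ Xiulan ∩ Quinn: 11:35-13:35, 14:20-21:20.
Elena ∩ Xiulan ∩ Quinn ∩ Freya: 11:35-13:25, 14:20-15:30, 18:50-21:20.
Elena ∩ Xiulan ∩ Quinn ∩ Freya ∩ Ugo: 11:35-13:25, 14:20-15:30, 18:50-21:20.
Elena ∩ Xiulan ∩ Quinn ∩ Freya ∩ Ugo ∩ Sven: 11:35-13:25, 14:20-15:30, 18:50-21:20.
The first common window of at least 60 minutes is 11:35-13:25, so the earliest start is 11:35.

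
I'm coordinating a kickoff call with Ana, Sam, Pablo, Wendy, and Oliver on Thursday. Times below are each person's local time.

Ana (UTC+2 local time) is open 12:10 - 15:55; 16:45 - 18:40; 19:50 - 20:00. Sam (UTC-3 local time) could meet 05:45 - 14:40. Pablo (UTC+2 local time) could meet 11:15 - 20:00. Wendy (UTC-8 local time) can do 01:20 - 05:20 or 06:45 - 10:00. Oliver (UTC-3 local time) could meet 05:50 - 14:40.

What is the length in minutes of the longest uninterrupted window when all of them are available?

190

Ana in UTC: 10:10-13:55, 14:45-16:40, 17:50-18:00 (subtract 2h to convert from UTC+2).
Sam in UTC: 08:45-17:40 (add 3h to convert from UTC-3).
Pablo in UTC: 09:15-18:00 (subtract 2h to convert from UTC+2).
Wendy in UTC: 09:20-13:20, 14:45-18:00 (add 8h to convert from UTC-8).
Oliver in UTC: 08:50-17:40 (add 3h to convert from UTC-3).
Ana ∩ Sam: 10:10-13:55, 14:45-16:40.
Ana ∩ Sam ∩ Pablo: 10:10-13:55, 14:45-16:40.
Ana ∩ Sam ∩ Pablo ∩ Wendy: 10:10-13:20, 14:45-16:40.
Ana ∩ Sam ∩ Pablo ∩ Wendy ∩ Oliver: 10:10-13:20, 14:45-16:40.
The longest is 10:10-13:20 at 190 minutes.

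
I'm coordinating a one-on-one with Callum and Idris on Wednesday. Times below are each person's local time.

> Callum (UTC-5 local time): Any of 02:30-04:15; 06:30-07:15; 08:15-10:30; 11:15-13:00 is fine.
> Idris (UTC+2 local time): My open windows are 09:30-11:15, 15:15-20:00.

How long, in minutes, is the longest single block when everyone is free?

Callum in UTC: 07:30-09:15, 11:30-12:15, 13:15-15:30, 16:15-18:00 (add 5h to convert from UTC-5).
Idris in UTC: 07:30-09:15, 13:15-18:00 (subtract 2h to convert from UTC+2).
Callum ∩ Idris: 07:30-09:15, 13:15-15:30, 16:15-18:00.
The longest is 13:15-15:30 at 135 minutes.

135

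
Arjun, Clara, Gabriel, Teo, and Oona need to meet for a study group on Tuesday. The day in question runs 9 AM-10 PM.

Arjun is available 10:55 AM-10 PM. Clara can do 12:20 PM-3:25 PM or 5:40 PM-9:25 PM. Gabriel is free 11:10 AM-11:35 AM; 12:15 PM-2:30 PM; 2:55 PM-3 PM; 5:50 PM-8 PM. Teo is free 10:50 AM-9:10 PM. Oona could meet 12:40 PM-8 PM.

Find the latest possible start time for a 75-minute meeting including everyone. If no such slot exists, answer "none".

Arjun ∩ Clara: 12:20-15:25, 17:40-21:25.
Arjun ∩ Clara ∩ Gabriel: 12:20-14:30, 14:55-15:00, 17:50-20:00.
Arjun ∩ Clara ∩ Gabriel ∩ Teo: 12:20-14:30, 14:55-15:00, 17:50-20:00.
Arjun ∩ Clara ∩ Gabriel ∩ Teo ∩ Oona: 12:40-14:30, 14:55-15:00, 17:50-20:00.
Those are the intersection windows.
The last common window of at least 75 minutes is 17:50-20:00; a 75-minute meeting can start as late as 18:45 and still end by 20:00.

18:45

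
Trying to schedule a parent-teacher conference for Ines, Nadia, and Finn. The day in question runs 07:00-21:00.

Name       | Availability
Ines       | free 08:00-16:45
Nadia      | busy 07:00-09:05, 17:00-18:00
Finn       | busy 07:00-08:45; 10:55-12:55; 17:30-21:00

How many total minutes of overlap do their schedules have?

340

Ines free: 08:00-16:45.
Nadia free: 09:05-17:00, 18:00-21:00 (invert busy blocks within the working day).
Finn free: 08:45-10:55, 12:55-17:30 (invert busy blocks within the working day).
Ines ∩ Nadia: 09:05-16:45.
Ines ∩ Nadia ∩ Finn: 09:05-10:55, 12:55-16:45.
Summing the common windows: 110 + 230 = 340 minutes.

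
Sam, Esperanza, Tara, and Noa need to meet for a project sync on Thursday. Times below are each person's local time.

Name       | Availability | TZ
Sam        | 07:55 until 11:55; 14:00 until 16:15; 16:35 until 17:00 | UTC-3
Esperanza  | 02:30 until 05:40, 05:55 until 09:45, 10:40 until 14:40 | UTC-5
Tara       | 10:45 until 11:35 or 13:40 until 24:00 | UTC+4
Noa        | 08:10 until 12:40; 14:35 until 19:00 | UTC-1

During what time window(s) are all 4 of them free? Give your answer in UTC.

Sam in UTC: 10:55-14:55, 17:00-19:15, 19:35-20:00 (add 3h to convert from UTC-3).
Esperanza in UTC: 07:30-10:40, 10:55-14:45, 15:40-19:40 (add 5h to convert from UTC-5).
Tara in UTC: 06:45-07:35, 09:40-20:00 (subtract 4h to convert from UTC+4).
Noa in UTC: 09:10-13:40, 15:35-20:00 (add 1h to convert from UTC-1).
Sam ∩ Esperanza: 10:55-14:45, 17:00-19:15, 19:35-19:40.
Sam ∩ Esperanza ∩ Tara: 10:55-14:45, 17:00-19:15, 19:35-19:40.
Sam ∩ Esperanza ∩ Tara ∩ Noa: 10:55-13:40, 17:00-19:15, 19:35-19:40.

10:55-13:40, 17:00-19:15, 19:35-19:40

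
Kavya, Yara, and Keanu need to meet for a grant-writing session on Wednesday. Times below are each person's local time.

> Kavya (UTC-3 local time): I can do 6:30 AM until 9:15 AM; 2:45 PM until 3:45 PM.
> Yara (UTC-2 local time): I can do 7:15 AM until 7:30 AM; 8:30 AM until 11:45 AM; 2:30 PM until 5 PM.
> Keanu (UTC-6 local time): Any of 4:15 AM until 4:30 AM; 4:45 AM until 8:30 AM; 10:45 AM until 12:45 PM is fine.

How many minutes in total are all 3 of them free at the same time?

150

Kavya in UTC: 09:30-12:15, 17:45-18:45 (add 3h to convert from UTC-3).
Yara in UTC: 09:15-09:30, 10:30-13:45, 16:30-19:00 (add 2h to convert from UTC-2).
Keanu in UTC: 10:15-10:30, 10:45-14:30, 16:45-18:45 (add 6h to convert from UTC-6).
Kavya ∩ Yara: 10:30-12:15, 17:45-18:45.
Kavya ∩ Yara ∩ Keanu: 10:45-12:15, 17:45-18:45.
Those are the intersection windows.
Summing the common windows: 90 + 60 = 150 minutes.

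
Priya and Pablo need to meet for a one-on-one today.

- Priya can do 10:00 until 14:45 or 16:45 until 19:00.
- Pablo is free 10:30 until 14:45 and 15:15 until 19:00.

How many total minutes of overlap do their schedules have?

Priya ∩ Pablo: 10:30-14:45, 16:45-19:00.
Summing the common windows: 255 + 135 = 390 minutes.

390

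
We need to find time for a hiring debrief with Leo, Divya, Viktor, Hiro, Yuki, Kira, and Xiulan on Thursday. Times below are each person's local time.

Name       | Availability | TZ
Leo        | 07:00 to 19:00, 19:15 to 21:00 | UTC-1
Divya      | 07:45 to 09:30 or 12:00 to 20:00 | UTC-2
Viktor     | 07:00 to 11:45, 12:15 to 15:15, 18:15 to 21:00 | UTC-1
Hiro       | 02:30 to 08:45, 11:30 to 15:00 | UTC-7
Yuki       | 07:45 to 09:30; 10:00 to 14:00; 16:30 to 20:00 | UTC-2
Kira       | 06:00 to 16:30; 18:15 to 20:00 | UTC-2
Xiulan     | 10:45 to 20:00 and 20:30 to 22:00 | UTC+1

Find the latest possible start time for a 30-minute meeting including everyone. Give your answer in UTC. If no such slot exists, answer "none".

Leo in UTC: 08:00-20:00, 20:15-22:00 (add 1h to convert from UTC-1).
Divya in UTC: 09:45-11:30, 14:00-22:00 (add 2h to convert from UTC-2).
Viktor in UTC: 08:00-12:45, 13:15-16:15, 19:15-22:00 (add 1h to convert from UTC-1).
Hiro in UTC: 09:30-15:45, 18:30-22:00 (add 7h to convert from UTC-7).
Yuki in UTC: 09:45-11:30, 12:00-16:00, 18:30-22:00 (add 2h to convert from UTC-2).
Kira in UTC: 08:00-18:30, 20:15-22:00 (add 2h to convert from UTC-2).
Xiulan in UTC: 09:45-19:00, 19:30-21:00 (subtract 1h to convert from UTC+1).
Leo ∩ Divya: 09:45-11:30, 14:00-20:00, 20:15-22:00.
Leo ∩ Divya ∩ Viktor: 09:45-11:30, 14:00-16:15, 19:15-20:00, 20:15-22:00.
Leo ∩ Divya ∩ Viktor ∩ Hiro: 09:45-11:30, 14:00-15:45, 19:15-20:00, 20:15-22:00.
Leo ∩ Divya ∩ Viktor ∩ Hiro ∩ Yuki: 09:45-11:30, 14:00-15:45, 19:15-20:00, 20:15-22:00.
Leo ∩ Divya ∩ Viktor ∩ Hiro ∩ Yuki ∩ Kira: 09:45-11:30, 14:00-15:45, 20:15-22:00.
Leo ∩ Divya ∩ Viktor ∩ Hiro ∩ Yuki ∩ Kira ∩ Xiulan: 09:45-11:30, 14:00-15:45, 20:15-21:00.
The last common window of at least 30 minutes is 20:15-21:00; a 30-minute meeting can start as late as 20:30 and still end by 21:00.

20:30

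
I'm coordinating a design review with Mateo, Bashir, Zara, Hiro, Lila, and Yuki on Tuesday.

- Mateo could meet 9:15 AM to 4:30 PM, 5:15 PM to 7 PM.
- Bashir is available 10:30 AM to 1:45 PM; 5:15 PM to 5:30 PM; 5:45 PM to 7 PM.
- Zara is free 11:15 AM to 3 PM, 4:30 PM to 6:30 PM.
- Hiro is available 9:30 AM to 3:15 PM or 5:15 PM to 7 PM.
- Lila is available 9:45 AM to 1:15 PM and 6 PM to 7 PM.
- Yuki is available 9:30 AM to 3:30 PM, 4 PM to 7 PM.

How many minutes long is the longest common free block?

Mateo ∩ Bashir: 10:30-13:45, 17:15-17:30, 17:45-19:00.
Mateo ∩ Bashir ∩ Zara: 11:15-13:45, 17:15-17:30, 17:45-18:30.
Mateo ∩ Bashir ∩ Zara ∩ Hiro: 11:15-13:45, 17:15-17:30, 17:45-18:30.
Mateo ∩ Bashir ∩ Zara ∩ Hiro ∩ Lila: 11:15-13:15, 18:00-18:30.
Mateo ∩ Bashir ∩ Zara ∩ Hiro ∩ Lila ∩ Yuki: 11:15-13:15, 18:00-18:30.
So the common availability across everyone is 11:15-13:15, 18:00-18:30.
The longest is 11:15-13:15 at 120 minutes.

120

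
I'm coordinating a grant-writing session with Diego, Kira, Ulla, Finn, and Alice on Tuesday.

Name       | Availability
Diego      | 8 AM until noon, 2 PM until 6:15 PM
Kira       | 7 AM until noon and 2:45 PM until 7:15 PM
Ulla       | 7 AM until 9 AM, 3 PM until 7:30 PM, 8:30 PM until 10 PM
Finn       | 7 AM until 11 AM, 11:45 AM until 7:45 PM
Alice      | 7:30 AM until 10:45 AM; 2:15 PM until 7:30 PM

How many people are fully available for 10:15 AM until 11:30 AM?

2

Diego and Kira can make the full 10:15-11:30 slot — that's 2.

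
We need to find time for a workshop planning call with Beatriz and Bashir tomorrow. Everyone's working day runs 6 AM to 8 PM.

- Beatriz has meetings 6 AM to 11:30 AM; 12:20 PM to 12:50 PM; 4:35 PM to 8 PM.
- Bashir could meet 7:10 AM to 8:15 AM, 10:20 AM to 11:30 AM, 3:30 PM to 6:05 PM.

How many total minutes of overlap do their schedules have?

65

Beatriz free: 11:30-12:20, 12:50-16:35 (invert busy blocks within the working day).
Bashir free: 07:10-08:15, 10:20-11:30, 15:30-18:05.
Beatriz ∩ Bashir: 15:30-16:35.
That's a single block of 65 minutes.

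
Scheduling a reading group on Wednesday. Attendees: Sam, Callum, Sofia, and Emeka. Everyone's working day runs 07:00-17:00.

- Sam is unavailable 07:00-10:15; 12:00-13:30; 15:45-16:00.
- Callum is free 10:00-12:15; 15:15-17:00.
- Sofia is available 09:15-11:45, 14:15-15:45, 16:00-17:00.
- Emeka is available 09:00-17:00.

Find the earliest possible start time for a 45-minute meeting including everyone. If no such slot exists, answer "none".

Sam free: 10:15-12:00, 13:30-15:45, 16:00-17:00 (invert busy blocks within the working day).
Callum free: 10:00-12:15, 15:15-17:00.
Sofia free: 09:15-11:45, 14:15-15:45, 16:00-17:00.
Emeka free: 09:00-17:00.
Sam ∩ Callum: 10:15-12:00, 15:15-15:45, 16:00-17:00.
Sam ∩ Callum ∩ Sofia: 10:15-11:45, 15:15-15:45, 16:00-17:00.
Sam ∩ Callum ∩ Sofia ∩ Emeka: 10:15-11:45, 15:15-15:45, 16:00-17:00.
The first common window of at least 45 minutes is 10:15-11:45, so the earliest start is 10:15.

10:15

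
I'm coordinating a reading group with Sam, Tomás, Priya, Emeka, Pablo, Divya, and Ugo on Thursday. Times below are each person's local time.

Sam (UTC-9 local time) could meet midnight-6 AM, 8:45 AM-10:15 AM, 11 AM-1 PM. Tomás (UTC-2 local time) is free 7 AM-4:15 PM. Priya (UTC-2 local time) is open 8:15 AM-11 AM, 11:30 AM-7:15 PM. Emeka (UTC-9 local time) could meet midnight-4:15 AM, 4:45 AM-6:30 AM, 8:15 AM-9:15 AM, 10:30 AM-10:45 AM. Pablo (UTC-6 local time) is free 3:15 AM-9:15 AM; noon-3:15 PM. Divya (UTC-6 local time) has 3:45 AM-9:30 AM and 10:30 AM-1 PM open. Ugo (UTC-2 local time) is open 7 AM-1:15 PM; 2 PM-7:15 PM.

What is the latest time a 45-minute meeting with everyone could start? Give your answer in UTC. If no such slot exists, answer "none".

Sam in UTC: 09:00-15:00, 17:45-19:15, 20:00-22:00 (add 9h to convert from UTC-9).
Tomás in UTC: 09:00-18:15 (add 2h to convert from UTC-2).
Priya in UTC: 10:15-13:00, 13:30-21:15 (add 2h to convert from UTC-2).
Emeka in UTC: 09:00-13:15, 13:45-15:30, 17:15-18:15, 19:30-19:45 (add 9h to convert from UTC-9).
Pablo in UTC: 09:15-15:15, 18:00-21:15 (add 6h to convert from UTC-6).
Divya in UTC: 09:45-15:30, 16:30-19:00 (add 6h to convert from UTC-6).
Ugo in UTC: 09:00-15:15, 16:00-21:15 (add 2h to convert from UTC-2).
Sam ∩ Tomás: 09:00-15:00, 17:45-18:15.
Sam ∩ Tomás ∩ Priya: 10:15-13:00, 13:30-15:00, 17:45-18:15.
Sam ∩ Tomás ∩ Priya ∩ Emeka: 10:15-13:00, 13:45-15:00, 17:45-18:15.
Sam ∩ Tomás ∩ Priya ∩ Emeka ∩ Pablo: 10:15-13:00, 13:45-15:00, 18:00-18:15.
Sam ∩ Tomás ∩ Priya ∩ Emeka ∩ Pablo ∩ Divya: 10:15-13:00, 13:45-15:00, 18:00-18:15.
Sam ∩ Tomás ∩ Priya ∩ Emeka ∩ Pablo ∩ Divya ∩ Ugo: 10:15-13:00, 13:45-15:00, 18:00-18:15.
The last common window of at least 45 minutes is 13:45-15:00; a 45-minute meeting can start as late as 14:15 and still end by 15:00.

14:15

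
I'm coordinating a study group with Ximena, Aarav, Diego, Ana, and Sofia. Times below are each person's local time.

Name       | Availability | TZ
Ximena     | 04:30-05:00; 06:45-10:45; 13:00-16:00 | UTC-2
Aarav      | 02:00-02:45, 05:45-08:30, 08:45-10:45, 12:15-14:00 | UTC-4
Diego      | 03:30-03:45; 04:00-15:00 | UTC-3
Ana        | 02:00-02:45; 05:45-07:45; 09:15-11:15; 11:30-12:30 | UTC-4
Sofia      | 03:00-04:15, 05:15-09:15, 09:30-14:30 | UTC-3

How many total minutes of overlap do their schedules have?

Ximena in UTC: 06:30-07:00, 08:45-12:45, 15:00-18:00 (add 2h to convert from UTC-2).
Aarav in UTC: 06:00-06:45, 09:45-12:30, 12:45-14:45, 16:15-18:00 (add 4h to convert from UTC-4).
Diego in UTC: 06:30-06:45, 07:00-18:00 (add 3h to convert from UTC-3).
Ana in UTC: 06:00-06:45, 09:45-11:45, 13:15-15:15, 15:30-16:30 (add 4h to convert from UTC-4).
Sofia in UTC: 06:00-07:15, 08:15-12:15, 12:30-17:30 (add 3h to convert from UTC-3).
Ximena ∩ Aarav: 06:30-06:45, 09:45-12:30, 16:15-18:00.
Ximena ∩ Aarav ∩ Diego: 06:30-06:45, 09:45-12:30, 16:15-18:00.
Ximena ∩ Aarav ∩ Diego ∩ Ana: 06:30-06:45, 09:45-11:45, 16:15-16:30.
Ximena ∩ Aarav ∩ Diego ∩ Ana ∩ Sofia: 06:30-06:45, 09:45-11:45, 16:15-16:30.
So the common availability across everyone is 06:30-06:45, 09:45-11:45, 16:15-16:30.
Summing the common windows: 15 + 120 + 15 = 150 minutes.

150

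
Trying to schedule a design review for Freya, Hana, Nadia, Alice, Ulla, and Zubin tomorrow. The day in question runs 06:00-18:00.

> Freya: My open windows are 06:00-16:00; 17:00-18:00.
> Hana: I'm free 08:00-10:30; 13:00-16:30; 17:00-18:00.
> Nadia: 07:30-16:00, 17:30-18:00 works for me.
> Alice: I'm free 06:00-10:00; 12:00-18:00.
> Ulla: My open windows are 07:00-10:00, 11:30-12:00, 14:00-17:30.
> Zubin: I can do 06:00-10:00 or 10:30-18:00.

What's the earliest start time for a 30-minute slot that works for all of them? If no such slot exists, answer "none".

Freya ∩ Hana: 08:00-10:30, 13:00-16:00, 17:00-18:00.
Freya ∩ Hana ∩ Nadia: 08:00-10:30, 13:00-16:00, 17:30-18:00.
Freya ∩ Hana ∩ Nadia ∩ Alice: 08:00-10:00, 13:00-16:00, 17:30-18:00.
Freya ∩ Hana ∩ Nadia ∩ Alice ∩ Ulla: 08:00-10:00, 14:00-16:00.
Freya ∩ Hana ∩ Nadia ∩ Alice ∩ Ulla ∩ Zubin: 08:00-10:00, 14:00-16:00.
The first common window of at least 30 minutes is 08:00-10:00, so the earliest start is 08:00.

08:00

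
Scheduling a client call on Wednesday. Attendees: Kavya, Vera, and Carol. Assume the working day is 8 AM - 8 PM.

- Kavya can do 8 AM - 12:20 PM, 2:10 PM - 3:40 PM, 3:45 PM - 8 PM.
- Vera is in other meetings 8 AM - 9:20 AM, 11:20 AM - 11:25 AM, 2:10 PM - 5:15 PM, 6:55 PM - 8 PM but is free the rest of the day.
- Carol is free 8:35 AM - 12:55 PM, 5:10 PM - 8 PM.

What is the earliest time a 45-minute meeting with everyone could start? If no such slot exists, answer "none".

09:20

Kavya free: 08:00-12:20, 14:10-15:40, 15:45-20:00.
Vera free: 09:20-11:20, 11:25-14:10, 17:15-18:55 (invert busy blocks within the working day).
Carol free: 08:35-12:55, 17:10-20:00.
Kavya ∩ Vera: 09:20-11:20, 11:25-12:20, 17:15-18:55.
Kavya ∩ Vera ∩ Carol: 09:20-11:20, 11:25-12:20, 17:15-18:55.
The first common window of at least 45 minutes is 09:20-11:20, so the earliest start is 09:20.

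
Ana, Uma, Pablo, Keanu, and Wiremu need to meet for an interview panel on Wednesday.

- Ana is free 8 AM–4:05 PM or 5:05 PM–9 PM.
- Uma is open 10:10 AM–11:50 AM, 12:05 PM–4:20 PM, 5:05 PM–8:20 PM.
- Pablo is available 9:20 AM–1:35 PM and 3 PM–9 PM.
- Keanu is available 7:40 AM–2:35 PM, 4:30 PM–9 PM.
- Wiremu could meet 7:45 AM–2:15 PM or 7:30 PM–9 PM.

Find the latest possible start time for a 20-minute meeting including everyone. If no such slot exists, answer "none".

Ana ∩ Uma: 10:10-11:50, 12:05-16:05, 17:05-20:20.
Ana ∩ Uma ∩ Pablo: 10:10-11:50, 12:05-13:35, 15:00-16:05, 17:05-20:20.
Ana ∩ Uma ∩ Pablo ∩ Keanu: 10:10-11:50, 12:05-13:35, 17:05-20:20.
Ana ∩ Uma ∩ Pablo ∩ Keanu ∩ Wiremu: 10:10-11:50, 12:05-13:35, 19:30-20:20.
The last common window of at least 20 minutes is 19:30-20:20; a 20-minute meeting can start as late as 20:00 and still end by 20:20.

20:00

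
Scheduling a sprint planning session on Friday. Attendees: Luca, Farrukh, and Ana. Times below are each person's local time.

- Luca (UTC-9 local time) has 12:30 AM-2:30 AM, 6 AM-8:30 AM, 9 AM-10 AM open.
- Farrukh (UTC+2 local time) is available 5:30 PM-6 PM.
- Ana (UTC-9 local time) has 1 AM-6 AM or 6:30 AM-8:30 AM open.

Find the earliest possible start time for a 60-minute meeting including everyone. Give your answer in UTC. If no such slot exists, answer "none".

none

Luca in UTC: 09:30-11:30, 15:00-17:30, 18:00-19:00 (add 9h to convert from UTC-9).
Farrukh in UTC: 15:30-16:00 (subtract 2h to convert from UTC+2).
Ana in UTC: 10:00-15:00, 15:30-17:30 (add 9h to convert from UTC-9).
Luca ∩ Farrukh: 15:30-16:00.
Luca ∩ Farrukh ∩ Ana: 15:30-16:00.
So the common availability across everyone is 15:30-16:00.
No common window is at least 60 minutes long.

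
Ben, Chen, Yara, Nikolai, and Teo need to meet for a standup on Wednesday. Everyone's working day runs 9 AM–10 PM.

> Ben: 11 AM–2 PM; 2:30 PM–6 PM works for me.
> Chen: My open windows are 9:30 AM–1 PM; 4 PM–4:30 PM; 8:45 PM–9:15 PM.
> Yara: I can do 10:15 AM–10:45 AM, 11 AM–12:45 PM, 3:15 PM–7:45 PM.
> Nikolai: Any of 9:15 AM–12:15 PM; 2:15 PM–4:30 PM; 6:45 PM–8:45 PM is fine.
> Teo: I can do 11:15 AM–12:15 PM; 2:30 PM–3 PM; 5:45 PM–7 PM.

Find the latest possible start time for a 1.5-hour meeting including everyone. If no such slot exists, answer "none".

none

Ben ∩ Chen: 11:00-13:00, 16:00-16:30.
Ben ∩ Chen ∩ Yara: 11:00-12:45, 16:00-16:30.
Ben ∩ Chen ∩ Yara ∩ Nikolai: 11:00-12:15, 16:00-16:30.
Ben ∩ Chen ∩ Yara ∩ Nikolai ∩ Teo: 11:15-12:15.
No common window is at least 90 minutes long.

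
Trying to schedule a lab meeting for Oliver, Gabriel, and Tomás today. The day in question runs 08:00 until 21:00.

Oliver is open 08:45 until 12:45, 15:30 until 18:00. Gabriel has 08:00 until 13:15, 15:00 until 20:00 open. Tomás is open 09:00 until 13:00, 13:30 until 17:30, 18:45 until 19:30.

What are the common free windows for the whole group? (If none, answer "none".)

09:00-12:45, 15:30-17:30

Oliver ∩ Gabriel: 08:45-12:45, 15:30-18:00.
Oliver ∩ Gabriel ∩ Tomás: 09:00-12:45, 15:30-17:30.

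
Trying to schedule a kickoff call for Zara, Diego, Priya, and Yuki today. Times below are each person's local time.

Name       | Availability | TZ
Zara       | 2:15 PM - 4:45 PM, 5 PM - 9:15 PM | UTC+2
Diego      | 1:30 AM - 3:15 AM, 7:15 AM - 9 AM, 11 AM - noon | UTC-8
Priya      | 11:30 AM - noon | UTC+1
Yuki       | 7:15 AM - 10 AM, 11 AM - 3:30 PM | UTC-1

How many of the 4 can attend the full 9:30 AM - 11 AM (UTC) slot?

Zara in UTC: 12:15-14:45, 15:00-19:15 (subtract 2h to convert from UTC+2).
Diego in UTC: 09:30-11:15, 15:15-17:00, 19:00-20:00 (add 8h to convert from UTC-8).
Priya in UTC: 10:30-11:00 (subtract 1h to convert from UTC+1).
Yuki in UTC: 08:15-11:00, 12:00-16:30 (add 1h to convert from UTC-1).
Diego and Yuki can make the full 09:30-11:00 slot — that's 2.

2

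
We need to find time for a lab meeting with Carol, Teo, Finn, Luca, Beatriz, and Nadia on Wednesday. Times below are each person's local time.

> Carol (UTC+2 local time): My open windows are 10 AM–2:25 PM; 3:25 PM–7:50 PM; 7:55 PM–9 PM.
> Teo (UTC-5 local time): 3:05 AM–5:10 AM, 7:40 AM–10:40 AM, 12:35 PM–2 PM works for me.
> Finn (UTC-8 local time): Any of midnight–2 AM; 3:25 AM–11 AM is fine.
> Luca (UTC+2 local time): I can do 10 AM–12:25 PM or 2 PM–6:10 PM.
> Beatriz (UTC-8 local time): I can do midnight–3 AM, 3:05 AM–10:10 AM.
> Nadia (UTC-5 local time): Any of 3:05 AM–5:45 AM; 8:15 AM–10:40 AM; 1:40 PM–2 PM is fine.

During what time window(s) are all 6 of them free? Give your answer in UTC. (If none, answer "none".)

08:05-10:00, 13:25-15:40

Carol in UTC: 08:00-12:25, 13:25-17:50, 17:55-19:00 (subtract 2h to convert from UTC+2).
Teo in UTC: 08:05-10:10, 12:40-15:40, 17:35-19:00 (add 5h to convert from UTC-5).
Finn in UTC: 08:00-10:00, 11:25-19:00 (add 8h to convert from UTC-8).
Luca in UTC: 08:00-10:25, 12:00-16:10 (subtract 2h to convert from UTC+2).
Beatriz in UTC: 08:00-11:00, 11:05-18:10 (add 8h to convert from UTC-8).
Nadia in UTC: 08:05-10:45, 13:15-15:40, 18:40-19:00 (add 5h to convert from UTC-5).
Carol ∩ Teo: 08:05-10:10, 13:25-15:40, 17:35-17:50, 17:55-19:00.
Carol ∩ Teo ∩ Finn: 08:05-10:00, 13:25-15:40, 17:35-17:50, 17:55-19:00.
Carol ∩ Teo ∩ Finn ∩ Luca: 08:05-10:00, 13:25-15:40.
Carol ∩ Teo ∩ Finn ∩ Luca ∩ Beatriz: 08:05-10:00, 13:25-15:40.
Carol ∩ Teo ∩ Finn ∩ Luca ∩ Beatriz ∩ Nadia: 08:05-10:00, 13:25-15:40.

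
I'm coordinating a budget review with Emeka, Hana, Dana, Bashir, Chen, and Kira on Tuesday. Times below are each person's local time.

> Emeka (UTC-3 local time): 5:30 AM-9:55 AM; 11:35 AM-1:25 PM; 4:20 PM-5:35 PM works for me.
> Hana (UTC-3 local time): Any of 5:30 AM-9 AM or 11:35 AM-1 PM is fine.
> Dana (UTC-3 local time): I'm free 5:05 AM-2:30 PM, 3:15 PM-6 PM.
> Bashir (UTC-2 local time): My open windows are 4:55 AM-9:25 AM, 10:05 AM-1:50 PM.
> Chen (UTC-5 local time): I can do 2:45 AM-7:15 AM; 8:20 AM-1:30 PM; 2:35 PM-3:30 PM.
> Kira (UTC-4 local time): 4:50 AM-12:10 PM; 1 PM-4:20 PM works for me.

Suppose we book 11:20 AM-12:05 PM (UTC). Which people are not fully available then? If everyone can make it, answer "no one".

Emeka in UTC: 08:30-12:55, 14:35-16:25, 19:20-20:35 (add 3h to convert from UTC-3).
Hana in UTC: 08:30-12:00, 14:35-16:00 (add 3h to convert from UTC-3).
Dana in UTC: 08:05-17:30, 18:15-21:00 (add 3h to convert from UTC-3).
Bashir in UTC: 06:55-11:25, 12:05-15:50 (add 2h to convert from UTC-2).
Chen in UTC: 07:45-12:15, 13:20-18:30, 19:35-20:30 (add 5h to convert from UTC-5).
Kira in UTC: 08:50-16:10, 17:00-20:20 (add 4h to convert from UTC-4).
Emeka: free for 11:20-12:05. Hana: not fully free for 11:20-12:05. Dana: free for 11:20-12:05. Bashir: not fully free for 11:20-12:05. Chen: free for 11:20-12:05. Kira: free for 11:20-12:05.

Bashir, Hana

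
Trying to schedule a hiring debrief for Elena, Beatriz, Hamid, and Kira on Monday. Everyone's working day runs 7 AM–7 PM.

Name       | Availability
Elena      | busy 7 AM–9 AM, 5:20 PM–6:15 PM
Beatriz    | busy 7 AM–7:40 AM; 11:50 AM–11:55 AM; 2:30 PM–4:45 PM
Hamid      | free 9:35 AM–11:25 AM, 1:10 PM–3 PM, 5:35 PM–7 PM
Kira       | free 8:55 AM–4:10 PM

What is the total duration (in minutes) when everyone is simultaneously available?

190

Elena free: 09:00-17:20, 18:15-19:00 (invert busy blocks within the working day).
Beatriz free: 07:40-11:50, 11:55-14:30, 16:45-19:00 (invert busy blocks within the working day).
Hamid free: 09:35-11:25, 13:10-15:00, 17:35-19:00.
Kira free: 08:55-16:10.
Elena ∩ Beatriz: 09:00-11:50, 11:55-14:30, 16:45-17:20, 18:15-19:00.
Elena ∩ Beatriz ∩ Hamid: 09:35-11:25, 13:10-14:30, 18:15-19:00.
Elena ∩ Beatriz ∩ Hamid ∩ Kira: 09:35-11:25, 13:10-14:30.
Those are the intersection windows.
Summing the common windows: 110 + 80 = 190 minutes.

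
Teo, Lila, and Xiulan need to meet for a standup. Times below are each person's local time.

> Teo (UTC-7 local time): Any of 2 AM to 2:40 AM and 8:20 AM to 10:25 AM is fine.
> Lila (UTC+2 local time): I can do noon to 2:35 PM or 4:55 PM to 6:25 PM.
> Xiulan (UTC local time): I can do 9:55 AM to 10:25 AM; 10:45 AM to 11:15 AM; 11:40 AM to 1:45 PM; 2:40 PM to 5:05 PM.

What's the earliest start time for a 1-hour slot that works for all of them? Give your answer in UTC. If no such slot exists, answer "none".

Teo in UTC: 09:00-09:40, 15:20-17:25 (add 7h to convert from UTC-7).
Lila in UTC: 10:00-12:35, 14:55-16:25 (subtract 2h to convert from UTC+2).
Xiulan in UTC: 09:55-10:25, 10:45-11:15, 11:40-13:45, 14:40-17:05.
Teo ∩ Lila: 15:20-16:25.
Teo ∩ Lila ∩ Xiulan: 15:20-16:25.
The first common window of at least 60 minutes is 15:20-16:25, so the earliest start is 15:20.

15:20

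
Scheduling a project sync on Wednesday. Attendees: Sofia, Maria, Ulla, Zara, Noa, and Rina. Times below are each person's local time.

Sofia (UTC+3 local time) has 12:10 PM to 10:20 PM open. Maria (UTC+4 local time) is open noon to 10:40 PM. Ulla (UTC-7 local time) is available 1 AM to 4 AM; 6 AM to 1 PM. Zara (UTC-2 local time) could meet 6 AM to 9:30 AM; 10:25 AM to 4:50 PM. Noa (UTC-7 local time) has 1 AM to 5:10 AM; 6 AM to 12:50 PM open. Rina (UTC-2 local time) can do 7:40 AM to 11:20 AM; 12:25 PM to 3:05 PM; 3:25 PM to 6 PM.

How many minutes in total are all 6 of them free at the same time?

335

Sofia in UTC: 09:10-19:20 (subtract 3h to convert from UTC+3).
Maria in UTC: 08:00-18:40 (subtract 4h to convert from UTC+4).
Ulla in UTC: 08:00-11:00, 13:00-20:00 (add 7h to convert from UTC-7).
Zara in UTC: 08:00-11:30, 12:25-18:50 (add 2h to convert from UTC-2).
Noa in UTC: 08:00-12:10, 13:00-19:50 (add 7h to convert from UTC-7).
Rina in UTC: 09:40-13:20, 14:25-17:05, 17:25-20:00 (add 2h to convert from UTC-2).
Sofia ∩ Maria: 09:10-18:40.
Sofia ∩ Maria ∩ Ulla: 09:10-11:00, 13:00-18:40.
Sofia ∩ Maria ∩ Ulla ∩ Zara: 09:10-11:00, 13:00-18:40.
Sofia ∩ Maria ∩ Ulla ∩ Zara ∩ Noa: 09:10-11:00, 13:00-18:40.
Sofia ∩ Maria ∩ Ulla ∩ Zara ∩ Noa ∩ Rina: 09:40-11:00, 13:00-13:20, 14:25-17:05, 17:25-18:40.
Those are the intersection windows.
Summing the common windows: 80 + 20 + 160 + 75 = 335 minutes.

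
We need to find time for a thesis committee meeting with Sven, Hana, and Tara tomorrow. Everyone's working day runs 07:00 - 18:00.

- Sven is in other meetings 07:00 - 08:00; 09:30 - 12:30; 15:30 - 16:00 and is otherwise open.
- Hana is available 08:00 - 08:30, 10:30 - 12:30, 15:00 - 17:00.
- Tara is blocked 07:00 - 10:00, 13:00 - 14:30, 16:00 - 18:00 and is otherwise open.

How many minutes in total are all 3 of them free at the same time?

30

Sven free: 08:00-09:30, 12:30-15:30, 16:00-18:00 (invert busy blocks within the working day).
Hana free: 08:00-08:30, 10:30-12:30, 15:00-17:00.
Tara free: 10:00-13:00, 14:30-16:00 (invert busy blocks within the working day).
Sven ∩ Hana: 08:00-08:30, 15:00-15:30, 16:00-17:00.
Sven ∩ Hana ∩ Tara: 15:00-15:30.
That's a single block of 30 minutes.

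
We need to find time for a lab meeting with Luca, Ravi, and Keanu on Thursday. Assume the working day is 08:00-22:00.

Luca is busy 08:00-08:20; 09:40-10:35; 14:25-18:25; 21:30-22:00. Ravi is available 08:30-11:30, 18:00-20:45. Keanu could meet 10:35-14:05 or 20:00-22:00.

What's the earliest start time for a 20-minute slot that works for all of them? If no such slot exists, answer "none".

Luca free: 08:20-09:40, 10:35-14:25, 18:25-21:30 (invert busy blocks within the working day).
Ravi free: 08:30-11:30, 18:00-20:45.
Keanu free: 10:35-14:05, 20:00-22:00.
Luca ∩ Ravi: 08:30-09:40, 10:35-11:30, 18:25-20:45.
Luca ∩ Ravi ∩ Keanu: 10:35-11:30, 20:00-20:45.
The first common window of at least 20 minutes is 10:35-11:30, so the earliest start is 10:35.

10:35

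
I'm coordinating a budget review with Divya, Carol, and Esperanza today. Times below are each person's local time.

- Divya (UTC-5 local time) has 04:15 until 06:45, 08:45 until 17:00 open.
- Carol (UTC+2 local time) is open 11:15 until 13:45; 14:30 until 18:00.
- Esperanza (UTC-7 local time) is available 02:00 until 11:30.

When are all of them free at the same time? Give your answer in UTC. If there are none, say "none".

Divya in UTC: 09:15-11:45, 13:45-22:00 (add 5h to convert from UTC-5).
Carol in UTC: 09:15-11:45, 12:30-16:00 (subtract 2h to convert from UTC+2).
Esperanza in UTC: 09:00-18:30 (add 7h to convert from UTC-7).
Divya ∩ Carol: 09:15-11:45, 13:45-16:00.
Divya ∩ Carol ∩ Esperanza: 09:15-11:45, 13:45-16:00.

09:15-11:45, 13:45-16:00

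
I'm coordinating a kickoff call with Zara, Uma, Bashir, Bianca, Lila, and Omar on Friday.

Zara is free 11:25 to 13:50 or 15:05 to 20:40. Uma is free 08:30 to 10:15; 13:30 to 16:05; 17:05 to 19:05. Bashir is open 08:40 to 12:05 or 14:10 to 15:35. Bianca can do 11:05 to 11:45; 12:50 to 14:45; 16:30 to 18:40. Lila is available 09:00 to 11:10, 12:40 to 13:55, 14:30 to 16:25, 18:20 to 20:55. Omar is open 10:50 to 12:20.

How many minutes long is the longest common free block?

Zara ∩ Uma: 13:30-13:50, 15:05-16:05, 17:05-19:05.
Zara ∩ Uma ∩ Bashir: 15:05-15:35.
Zara ∩ Uma ∩ Bashir ∩ Bianca: ∅.
Zara ∩ Uma ∩ Bashir ∩ Bianca ∩ Lila: ∅.
Zara ∩ Uma ∩ Bashir ∩ Bianca ∩ Lila ∩ Omar: ∅.
There is no time when everyone is free.
No common window exists, so the longest block is 0 minutes.

0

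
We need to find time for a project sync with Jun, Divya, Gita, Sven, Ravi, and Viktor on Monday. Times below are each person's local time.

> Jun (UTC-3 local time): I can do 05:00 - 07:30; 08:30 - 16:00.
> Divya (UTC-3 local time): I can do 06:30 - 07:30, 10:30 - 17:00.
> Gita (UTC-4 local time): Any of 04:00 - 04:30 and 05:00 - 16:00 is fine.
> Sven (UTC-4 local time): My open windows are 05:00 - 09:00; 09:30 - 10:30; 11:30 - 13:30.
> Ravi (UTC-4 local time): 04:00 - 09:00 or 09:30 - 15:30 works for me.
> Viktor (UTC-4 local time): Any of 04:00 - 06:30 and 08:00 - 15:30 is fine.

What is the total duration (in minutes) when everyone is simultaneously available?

Jun in UTC: 08:00-10:30, 11:30-19:00 (add 3h to convert from UTC-3).
Divya in UTC: 09:30-10:30, 13:30-20:00 (add 3h to convert from UTC-3).
Gita in UTC: 08:00-08:30, 09:00-20:00 (add 4h to convert from UTC-4).
Sven in UTC: 09:00-13:00, 13:30-14:30, 15:30-17:30 (add 4h to convert from UTC-4).
Ravi in UTC: 08:00-13:00, 13:30-19:30 (add 4h to convert from UTC-4).
Viktor in UTC: 08:00-10:30, 12:00-19:30 (add 4h to convert from UTC-4).
Jun ∩ Divya: 09:30-10:30, 13:30-19:00.
Jun ∩ Divya ∩ Gita: 09:30-10:30, 13:30-19:00.
Jun ∩ Divya ∩ Gita ∩ Sven: 09:30-10:30, 13:30-14:30, 15:30-17:30.
Jun ∩ Divya ∩ Gita ∩ Sven ∩ Ravi: 09:30-10:30, 13:30-14:30, 15:30-17:30.
Jun ∩ Divya ∩ Gita ∩ Sven ∩ Ravi ∩ Viktor: 09:30-10:30, 13:30-14:30, 15:30-17:30.
Summing the common windows: 60 + 60 + 120 = 240 minutes.

240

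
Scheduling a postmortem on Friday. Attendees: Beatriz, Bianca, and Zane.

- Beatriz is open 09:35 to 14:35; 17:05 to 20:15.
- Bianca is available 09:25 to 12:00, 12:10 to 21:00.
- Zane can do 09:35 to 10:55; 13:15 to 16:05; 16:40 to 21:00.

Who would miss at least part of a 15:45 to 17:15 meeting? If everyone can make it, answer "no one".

Beatriz, Zane

Beatriz: not fully free for 15:45-17:15. Bianca: free for 15:45-17:15. Zane: not fully free for 15:45-17:15.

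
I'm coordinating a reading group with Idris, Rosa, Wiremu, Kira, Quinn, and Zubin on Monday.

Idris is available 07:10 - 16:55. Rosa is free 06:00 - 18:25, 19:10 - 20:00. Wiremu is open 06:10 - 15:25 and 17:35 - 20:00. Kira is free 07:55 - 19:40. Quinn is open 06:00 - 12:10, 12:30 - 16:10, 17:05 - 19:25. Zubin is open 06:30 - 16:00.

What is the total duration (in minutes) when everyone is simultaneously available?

430

Idris ∩ Rosa: 07:10-16:55.
Idris ∩ Rosa ∩ Wiremu: 07:10-15:25.
Idris ∩ Rosa ∩ Wiremu ∩ Kira: 07:55-15:25.
Idris ∩ Rosa ∩ Wiremu ∩ Kira ∩ Quinn: 07:55-12:10, 12:30-15:25.
Idris ∩ Rosa ∩ Wiremu ∩ Kira ∩ Quinn ∩ Zubin: 07:55-12:10, 12:30-15:25.
Summing the common windows: 255 + 175 = 430 minutes.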